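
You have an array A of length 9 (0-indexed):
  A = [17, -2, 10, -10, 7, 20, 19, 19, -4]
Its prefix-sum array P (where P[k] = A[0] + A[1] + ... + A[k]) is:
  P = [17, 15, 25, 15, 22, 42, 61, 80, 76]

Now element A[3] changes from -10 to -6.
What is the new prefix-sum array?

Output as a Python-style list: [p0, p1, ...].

Answer: [17, 15, 25, 19, 26, 46, 65, 84, 80]

Derivation:
Change: A[3] -10 -> -6, delta = 4
P[k] for k < 3: unchanged (A[3] not included)
P[k] for k >= 3: shift by delta = 4
  P[0] = 17 + 0 = 17
  P[1] = 15 + 0 = 15
  P[2] = 25 + 0 = 25
  P[3] = 15 + 4 = 19
  P[4] = 22 + 4 = 26
  P[5] = 42 + 4 = 46
  P[6] = 61 + 4 = 65
  P[7] = 80 + 4 = 84
  P[8] = 76 + 4 = 80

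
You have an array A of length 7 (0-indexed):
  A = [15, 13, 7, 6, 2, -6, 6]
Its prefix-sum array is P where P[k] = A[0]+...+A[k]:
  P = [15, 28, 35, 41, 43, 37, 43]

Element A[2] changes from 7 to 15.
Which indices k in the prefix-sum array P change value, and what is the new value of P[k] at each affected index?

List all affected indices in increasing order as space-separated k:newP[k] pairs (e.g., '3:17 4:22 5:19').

Answer: 2:43 3:49 4:51 5:45 6:51

Derivation:
P[k] = A[0] + ... + A[k]
P[k] includes A[2] iff k >= 2
Affected indices: 2, 3, ..., 6; delta = 8
  P[2]: 35 + 8 = 43
  P[3]: 41 + 8 = 49
  P[4]: 43 + 8 = 51
  P[5]: 37 + 8 = 45
  P[6]: 43 + 8 = 51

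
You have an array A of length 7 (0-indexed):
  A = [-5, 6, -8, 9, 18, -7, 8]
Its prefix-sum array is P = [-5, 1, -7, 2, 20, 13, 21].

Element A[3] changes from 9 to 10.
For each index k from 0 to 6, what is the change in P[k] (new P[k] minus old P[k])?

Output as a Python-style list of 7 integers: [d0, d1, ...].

Answer: [0, 0, 0, 1, 1, 1, 1]

Derivation:
Element change: A[3] 9 -> 10, delta = 1
For k < 3: P[k] unchanged, delta_P[k] = 0
For k >= 3: P[k] shifts by exactly 1
Delta array: [0, 0, 0, 1, 1, 1, 1]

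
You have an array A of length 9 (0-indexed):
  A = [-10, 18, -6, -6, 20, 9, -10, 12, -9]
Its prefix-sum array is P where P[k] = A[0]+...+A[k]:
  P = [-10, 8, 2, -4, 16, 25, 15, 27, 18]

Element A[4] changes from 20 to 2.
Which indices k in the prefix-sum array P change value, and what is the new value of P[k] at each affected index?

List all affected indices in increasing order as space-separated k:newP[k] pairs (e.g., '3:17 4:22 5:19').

P[k] = A[0] + ... + A[k]
P[k] includes A[4] iff k >= 4
Affected indices: 4, 5, ..., 8; delta = -18
  P[4]: 16 + -18 = -2
  P[5]: 25 + -18 = 7
  P[6]: 15 + -18 = -3
  P[7]: 27 + -18 = 9
  P[8]: 18 + -18 = 0

Answer: 4:-2 5:7 6:-3 7:9 8:0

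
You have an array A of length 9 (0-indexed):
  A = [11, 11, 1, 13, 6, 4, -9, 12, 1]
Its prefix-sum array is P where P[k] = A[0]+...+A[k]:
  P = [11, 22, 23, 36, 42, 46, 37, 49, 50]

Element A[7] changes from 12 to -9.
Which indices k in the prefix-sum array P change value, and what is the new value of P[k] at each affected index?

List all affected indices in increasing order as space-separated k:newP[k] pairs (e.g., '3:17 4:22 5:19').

Answer: 7:28 8:29

Derivation:
P[k] = A[0] + ... + A[k]
P[k] includes A[7] iff k >= 7
Affected indices: 7, 8, ..., 8; delta = -21
  P[7]: 49 + -21 = 28
  P[8]: 50 + -21 = 29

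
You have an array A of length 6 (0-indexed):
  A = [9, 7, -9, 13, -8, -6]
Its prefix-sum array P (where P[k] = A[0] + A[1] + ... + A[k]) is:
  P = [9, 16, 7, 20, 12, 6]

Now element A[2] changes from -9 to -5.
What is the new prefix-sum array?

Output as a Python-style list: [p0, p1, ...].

Answer: [9, 16, 11, 24, 16, 10]

Derivation:
Change: A[2] -9 -> -5, delta = 4
P[k] for k < 2: unchanged (A[2] not included)
P[k] for k >= 2: shift by delta = 4
  P[0] = 9 + 0 = 9
  P[1] = 16 + 0 = 16
  P[2] = 7 + 4 = 11
  P[3] = 20 + 4 = 24
  P[4] = 12 + 4 = 16
  P[5] = 6 + 4 = 10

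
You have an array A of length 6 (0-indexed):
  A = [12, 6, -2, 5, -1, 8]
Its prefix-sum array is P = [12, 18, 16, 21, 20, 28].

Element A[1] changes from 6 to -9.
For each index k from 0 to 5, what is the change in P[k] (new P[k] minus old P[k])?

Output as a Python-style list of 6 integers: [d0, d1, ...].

Answer: [0, -15, -15, -15, -15, -15]

Derivation:
Element change: A[1] 6 -> -9, delta = -15
For k < 1: P[k] unchanged, delta_P[k] = 0
For k >= 1: P[k] shifts by exactly -15
Delta array: [0, -15, -15, -15, -15, -15]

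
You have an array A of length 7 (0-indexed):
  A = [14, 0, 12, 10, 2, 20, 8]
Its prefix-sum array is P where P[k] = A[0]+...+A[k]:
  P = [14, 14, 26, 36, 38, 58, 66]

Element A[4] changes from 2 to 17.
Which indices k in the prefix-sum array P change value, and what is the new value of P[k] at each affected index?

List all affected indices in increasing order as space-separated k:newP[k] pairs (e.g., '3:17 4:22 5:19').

Answer: 4:53 5:73 6:81

Derivation:
P[k] = A[0] + ... + A[k]
P[k] includes A[4] iff k >= 4
Affected indices: 4, 5, ..., 6; delta = 15
  P[4]: 38 + 15 = 53
  P[5]: 58 + 15 = 73
  P[6]: 66 + 15 = 81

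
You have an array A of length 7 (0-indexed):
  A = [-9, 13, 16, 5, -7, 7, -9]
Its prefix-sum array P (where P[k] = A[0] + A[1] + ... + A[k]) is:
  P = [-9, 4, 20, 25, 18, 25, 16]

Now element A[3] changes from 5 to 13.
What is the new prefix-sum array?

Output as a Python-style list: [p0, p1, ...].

Answer: [-9, 4, 20, 33, 26, 33, 24]

Derivation:
Change: A[3] 5 -> 13, delta = 8
P[k] for k < 3: unchanged (A[3] not included)
P[k] for k >= 3: shift by delta = 8
  P[0] = -9 + 0 = -9
  P[1] = 4 + 0 = 4
  P[2] = 20 + 0 = 20
  P[3] = 25 + 8 = 33
  P[4] = 18 + 8 = 26
  P[5] = 25 + 8 = 33
  P[6] = 16 + 8 = 24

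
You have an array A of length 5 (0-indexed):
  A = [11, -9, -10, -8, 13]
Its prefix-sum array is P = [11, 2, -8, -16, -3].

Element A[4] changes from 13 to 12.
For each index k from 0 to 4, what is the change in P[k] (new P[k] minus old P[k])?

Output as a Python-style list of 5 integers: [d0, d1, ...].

Element change: A[4] 13 -> 12, delta = -1
For k < 4: P[k] unchanged, delta_P[k] = 0
For k >= 4: P[k] shifts by exactly -1
Delta array: [0, 0, 0, 0, -1]

Answer: [0, 0, 0, 0, -1]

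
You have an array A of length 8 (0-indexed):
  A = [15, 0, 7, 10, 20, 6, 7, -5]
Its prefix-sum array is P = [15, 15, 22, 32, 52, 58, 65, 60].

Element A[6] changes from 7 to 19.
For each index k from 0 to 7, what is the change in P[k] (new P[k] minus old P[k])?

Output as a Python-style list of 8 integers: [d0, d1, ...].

Answer: [0, 0, 0, 0, 0, 0, 12, 12]

Derivation:
Element change: A[6] 7 -> 19, delta = 12
For k < 6: P[k] unchanged, delta_P[k] = 0
For k >= 6: P[k] shifts by exactly 12
Delta array: [0, 0, 0, 0, 0, 0, 12, 12]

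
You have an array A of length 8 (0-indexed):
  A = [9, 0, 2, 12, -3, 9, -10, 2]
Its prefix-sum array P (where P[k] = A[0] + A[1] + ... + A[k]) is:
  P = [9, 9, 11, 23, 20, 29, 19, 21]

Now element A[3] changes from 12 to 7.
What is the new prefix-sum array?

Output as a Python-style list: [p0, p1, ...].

Change: A[3] 12 -> 7, delta = -5
P[k] for k < 3: unchanged (A[3] not included)
P[k] for k >= 3: shift by delta = -5
  P[0] = 9 + 0 = 9
  P[1] = 9 + 0 = 9
  P[2] = 11 + 0 = 11
  P[3] = 23 + -5 = 18
  P[4] = 20 + -5 = 15
  P[5] = 29 + -5 = 24
  P[6] = 19 + -5 = 14
  P[7] = 21 + -5 = 16

Answer: [9, 9, 11, 18, 15, 24, 14, 16]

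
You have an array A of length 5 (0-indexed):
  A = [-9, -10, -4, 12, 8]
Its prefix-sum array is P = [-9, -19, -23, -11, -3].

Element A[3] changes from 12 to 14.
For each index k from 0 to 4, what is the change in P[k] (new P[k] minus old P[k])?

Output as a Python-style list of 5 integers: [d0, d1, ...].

Answer: [0, 0, 0, 2, 2]

Derivation:
Element change: A[3] 12 -> 14, delta = 2
For k < 3: P[k] unchanged, delta_P[k] = 0
For k >= 3: P[k] shifts by exactly 2
Delta array: [0, 0, 0, 2, 2]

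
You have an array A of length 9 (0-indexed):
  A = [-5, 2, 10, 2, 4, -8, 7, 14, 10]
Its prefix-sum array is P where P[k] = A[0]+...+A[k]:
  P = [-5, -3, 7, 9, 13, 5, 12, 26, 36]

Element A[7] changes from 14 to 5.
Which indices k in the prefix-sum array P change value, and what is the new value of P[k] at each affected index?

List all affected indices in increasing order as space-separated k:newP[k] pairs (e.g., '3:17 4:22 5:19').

Answer: 7:17 8:27

Derivation:
P[k] = A[0] + ... + A[k]
P[k] includes A[7] iff k >= 7
Affected indices: 7, 8, ..., 8; delta = -9
  P[7]: 26 + -9 = 17
  P[8]: 36 + -9 = 27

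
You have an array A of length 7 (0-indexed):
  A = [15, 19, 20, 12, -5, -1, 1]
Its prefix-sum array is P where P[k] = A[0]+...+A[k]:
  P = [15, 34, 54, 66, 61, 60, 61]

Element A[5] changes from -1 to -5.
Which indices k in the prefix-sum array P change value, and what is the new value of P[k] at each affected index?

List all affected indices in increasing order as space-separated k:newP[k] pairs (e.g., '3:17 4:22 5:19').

Answer: 5:56 6:57

Derivation:
P[k] = A[0] + ... + A[k]
P[k] includes A[5] iff k >= 5
Affected indices: 5, 6, ..., 6; delta = -4
  P[5]: 60 + -4 = 56
  P[6]: 61 + -4 = 57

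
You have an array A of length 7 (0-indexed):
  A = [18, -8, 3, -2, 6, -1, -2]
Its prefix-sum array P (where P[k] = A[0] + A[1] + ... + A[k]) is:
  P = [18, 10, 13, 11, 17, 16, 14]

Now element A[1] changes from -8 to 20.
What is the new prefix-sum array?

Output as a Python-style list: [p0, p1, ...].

Change: A[1] -8 -> 20, delta = 28
P[k] for k < 1: unchanged (A[1] not included)
P[k] for k >= 1: shift by delta = 28
  P[0] = 18 + 0 = 18
  P[1] = 10 + 28 = 38
  P[2] = 13 + 28 = 41
  P[3] = 11 + 28 = 39
  P[4] = 17 + 28 = 45
  P[5] = 16 + 28 = 44
  P[6] = 14 + 28 = 42

Answer: [18, 38, 41, 39, 45, 44, 42]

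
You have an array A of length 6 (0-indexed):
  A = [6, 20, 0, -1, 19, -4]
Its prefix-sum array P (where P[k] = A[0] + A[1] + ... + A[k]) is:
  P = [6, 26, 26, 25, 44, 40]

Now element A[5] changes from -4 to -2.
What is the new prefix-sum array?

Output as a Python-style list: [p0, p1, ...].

Answer: [6, 26, 26, 25, 44, 42]

Derivation:
Change: A[5] -4 -> -2, delta = 2
P[k] for k < 5: unchanged (A[5] not included)
P[k] for k >= 5: shift by delta = 2
  P[0] = 6 + 0 = 6
  P[1] = 26 + 0 = 26
  P[2] = 26 + 0 = 26
  P[3] = 25 + 0 = 25
  P[4] = 44 + 0 = 44
  P[5] = 40 + 2 = 42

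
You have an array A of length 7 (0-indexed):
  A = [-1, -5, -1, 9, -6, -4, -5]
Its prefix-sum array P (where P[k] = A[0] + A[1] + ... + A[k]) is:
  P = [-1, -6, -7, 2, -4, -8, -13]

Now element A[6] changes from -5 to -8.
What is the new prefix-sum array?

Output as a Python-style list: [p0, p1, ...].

Answer: [-1, -6, -7, 2, -4, -8, -16]

Derivation:
Change: A[6] -5 -> -8, delta = -3
P[k] for k < 6: unchanged (A[6] not included)
P[k] for k >= 6: shift by delta = -3
  P[0] = -1 + 0 = -1
  P[1] = -6 + 0 = -6
  P[2] = -7 + 0 = -7
  P[3] = 2 + 0 = 2
  P[4] = -4 + 0 = -4
  P[5] = -8 + 0 = -8
  P[6] = -13 + -3 = -16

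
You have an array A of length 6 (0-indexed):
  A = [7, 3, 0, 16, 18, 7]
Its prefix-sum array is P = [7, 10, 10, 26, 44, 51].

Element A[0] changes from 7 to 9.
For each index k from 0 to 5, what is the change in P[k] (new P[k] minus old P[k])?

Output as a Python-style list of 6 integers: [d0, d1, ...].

Element change: A[0] 7 -> 9, delta = 2
For k < 0: P[k] unchanged, delta_P[k] = 0
For k >= 0: P[k] shifts by exactly 2
Delta array: [2, 2, 2, 2, 2, 2]

Answer: [2, 2, 2, 2, 2, 2]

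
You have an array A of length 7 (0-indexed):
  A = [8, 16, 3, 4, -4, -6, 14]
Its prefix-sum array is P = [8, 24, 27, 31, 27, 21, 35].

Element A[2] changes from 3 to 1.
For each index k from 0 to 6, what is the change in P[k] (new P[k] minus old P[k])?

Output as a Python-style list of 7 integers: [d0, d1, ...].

Element change: A[2] 3 -> 1, delta = -2
For k < 2: P[k] unchanged, delta_P[k] = 0
For k >= 2: P[k] shifts by exactly -2
Delta array: [0, 0, -2, -2, -2, -2, -2]

Answer: [0, 0, -2, -2, -2, -2, -2]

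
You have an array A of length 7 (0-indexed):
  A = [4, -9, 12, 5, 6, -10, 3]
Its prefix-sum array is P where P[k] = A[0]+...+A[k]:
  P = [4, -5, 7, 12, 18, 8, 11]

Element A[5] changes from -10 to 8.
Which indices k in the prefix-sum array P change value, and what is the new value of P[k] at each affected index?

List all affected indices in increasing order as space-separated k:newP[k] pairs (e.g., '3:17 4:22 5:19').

P[k] = A[0] + ... + A[k]
P[k] includes A[5] iff k >= 5
Affected indices: 5, 6, ..., 6; delta = 18
  P[5]: 8 + 18 = 26
  P[6]: 11 + 18 = 29

Answer: 5:26 6:29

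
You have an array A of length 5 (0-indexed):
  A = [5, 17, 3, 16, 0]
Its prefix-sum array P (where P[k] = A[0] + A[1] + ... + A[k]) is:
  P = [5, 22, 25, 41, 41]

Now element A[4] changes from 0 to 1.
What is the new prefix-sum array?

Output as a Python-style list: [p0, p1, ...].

Answer: [5, 22, 25, 41, 42]

Derivation:
Change: A[4] 0 -> 1, delta = 1
P[k] for k < 4: unchanged (A[4] not included)
P[k] for k >= 4: shift by delta = 1
  P[0] = 5 + 0 = 5
  P[1] = 22 + 0 = 22
  P[2] = 25 + 0 = 25
  P[3] = 41 + 0 = 41
  P[4] = 41 + 1 = 42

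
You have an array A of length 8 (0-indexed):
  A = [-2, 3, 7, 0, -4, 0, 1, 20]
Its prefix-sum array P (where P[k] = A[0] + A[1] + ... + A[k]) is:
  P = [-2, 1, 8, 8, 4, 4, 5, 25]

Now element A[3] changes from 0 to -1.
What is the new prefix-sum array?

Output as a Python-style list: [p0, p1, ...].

Answer: [-2, 1, 8, 7, 3, 3, 4, 24]

Derivation:
Change: A[3] 0 -> -1, delta = -1
P[k] for k < 3: unchanged (A[3] not included)
P[k] for k >= 3: shift by delta = -1
  P[0] = -2 + 0 = -2
  P[1] = 1 + 0 = 1
  P[2] = 8 + 0 = 8
  P[3] = 8 + -1 = 7
  P[4] = 4 + -1 = 3
  P[5] = 4 + -1 = 3
  P[6] = 5 + -1 = 4
  P[7] = 25 + -1 = 24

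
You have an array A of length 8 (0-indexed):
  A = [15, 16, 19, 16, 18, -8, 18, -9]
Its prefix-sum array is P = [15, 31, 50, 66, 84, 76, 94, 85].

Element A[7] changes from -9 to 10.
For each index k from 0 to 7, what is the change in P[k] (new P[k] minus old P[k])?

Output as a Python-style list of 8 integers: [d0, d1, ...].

Answer: [0, 0, 0, 0, 0, 0, 0, 19]

Derivation:
Element change: A[7] -9 -> 10, delta = 19
For k < 7: P[k] unchanged, delta_P[k] = 0
For k >= 7: P[k] shifts by exactly 19
Delta array: [0, 0, 0, 0, 0, 0, 0, 19]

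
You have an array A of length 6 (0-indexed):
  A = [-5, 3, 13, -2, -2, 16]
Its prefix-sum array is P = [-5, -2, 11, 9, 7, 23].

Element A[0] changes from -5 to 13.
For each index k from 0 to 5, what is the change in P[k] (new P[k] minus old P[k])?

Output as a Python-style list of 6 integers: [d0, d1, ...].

Answer: [18, 18, 18, 18, 18, 18]

Derivation:
Element change: A[0] -5 -> 13, delta = 18
For k < 0: P[k] unchanged, delta_P[k] = 0
For k >= 0: P[k] shifts by exactly 18
Delta array: [18, 18, 18, 18, 18, 18]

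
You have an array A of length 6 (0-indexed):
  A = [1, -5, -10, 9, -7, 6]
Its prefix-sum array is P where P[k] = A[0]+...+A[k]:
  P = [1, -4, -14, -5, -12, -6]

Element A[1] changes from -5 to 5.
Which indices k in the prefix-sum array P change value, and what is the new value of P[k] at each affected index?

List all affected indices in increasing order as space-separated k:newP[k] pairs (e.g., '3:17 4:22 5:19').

P[k] = A[0] + ... + A[k]
P[k] includes A[1] iff k >= 1
Affected indices: 1, 2, ..., 5; delta = 10
  P[1]: -4 + 10 = 6
  P[2]: -14 + 10 = -4
  P[3]: -5 + 10 = 5
  P[4]: -12 + 10 = -2
  P[5]: -6 + 10 = 4

Answer: 1:6 2:-4 3:5 4:-2 5:4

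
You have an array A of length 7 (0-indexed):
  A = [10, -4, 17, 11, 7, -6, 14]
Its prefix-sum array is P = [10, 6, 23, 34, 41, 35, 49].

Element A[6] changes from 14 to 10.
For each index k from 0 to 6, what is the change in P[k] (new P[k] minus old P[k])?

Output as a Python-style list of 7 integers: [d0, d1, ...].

Answer: [0, 0, 0, 0, 0, 0, -4]

Derivation:
Element change: A[6] 14 -> 10, delta = -4
For k < 6: P[k] unchanged, delta_P[k] = 0
For k >= 6: P[k] shifts by exactly -4
Delta array: [0, 0, 0, 0, 0, 0, -4]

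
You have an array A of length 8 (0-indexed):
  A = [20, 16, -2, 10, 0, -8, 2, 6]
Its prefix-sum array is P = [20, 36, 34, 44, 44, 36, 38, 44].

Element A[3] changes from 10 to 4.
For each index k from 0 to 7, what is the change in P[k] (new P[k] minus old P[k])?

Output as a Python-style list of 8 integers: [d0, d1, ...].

Element change: A[3] 10 -> 4, delta = -6
For k < 3: P[k] unchanged, delta_P[k] = 0
For k >= 3: P[k] shifts by exactly -6
Delta array: [0, 0, 0, -6, -6, -6, -6, -6]

Answer: [0, 0, 0, -6, -6, -6, -6, -6]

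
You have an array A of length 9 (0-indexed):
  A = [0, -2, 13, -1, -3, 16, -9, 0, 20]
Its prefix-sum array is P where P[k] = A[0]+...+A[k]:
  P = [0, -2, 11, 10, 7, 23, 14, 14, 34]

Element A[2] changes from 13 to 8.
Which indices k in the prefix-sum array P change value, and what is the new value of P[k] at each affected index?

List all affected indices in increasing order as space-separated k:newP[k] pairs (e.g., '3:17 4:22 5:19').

Answer: 2:6 3:5 4:2 5:18 6:9 7:9 8:29

Derivation:
P[k] = A[0] + ... + A[k]
P[k] includes A[2] iff k >= 2
Affected indices: 2, 3, ..., 8; delta = -5
  P[2]: 11 + -5 = 6
  P[3]: 10 + -5 = 5
  P[4]: 7 + -5 = 2
  P[5]: 23 + -5 = 18
  P[6]: 14 + -5 = 9
  P[7]: 14 + -5 = 9
  P[8]: 34 + -5 = 29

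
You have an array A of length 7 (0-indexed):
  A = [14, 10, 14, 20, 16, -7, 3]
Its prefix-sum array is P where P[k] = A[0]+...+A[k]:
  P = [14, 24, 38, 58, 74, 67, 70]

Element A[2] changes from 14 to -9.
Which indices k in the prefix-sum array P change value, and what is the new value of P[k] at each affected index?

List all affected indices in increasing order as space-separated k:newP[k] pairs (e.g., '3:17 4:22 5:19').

P[k] = A[0] + ... + A[k]
P[k] includes A[2] iff k >= 2
Affected indices: 2, 3, ..., 6; delta = -23
  P[2]: 38 + -23 = 15
  P[3]: 58 + -23 = 35
  P[4]: 74 + -23 = 51
  P[5]: 67 + -23 = 44
  P[6]: 70 + -23 = 47

Answer: 2:15 3:35 4:51 5:44 6:47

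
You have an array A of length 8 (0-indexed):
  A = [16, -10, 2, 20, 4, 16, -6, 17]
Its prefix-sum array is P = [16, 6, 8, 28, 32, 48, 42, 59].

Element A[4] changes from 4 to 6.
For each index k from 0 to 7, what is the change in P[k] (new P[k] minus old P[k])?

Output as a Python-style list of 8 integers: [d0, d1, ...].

Answer: [0, 0, 0, 0, 2, 2, 2, 2]

Derivation:
Element change: A[4] 4 -> 6, delta = 2
For k < 4: P[k] unchanged, delta_P[k] = 0
For k >= 4: P[k] shifts by exactly 2
Delta array: [0, 0, 0, 0, 2, 2, 2, 2]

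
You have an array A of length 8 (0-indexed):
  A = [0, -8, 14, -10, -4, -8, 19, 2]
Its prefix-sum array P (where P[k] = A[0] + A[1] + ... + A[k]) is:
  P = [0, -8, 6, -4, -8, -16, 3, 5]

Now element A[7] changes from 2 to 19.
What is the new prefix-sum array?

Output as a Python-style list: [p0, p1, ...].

Answer: [0, -8, 6, -4, -8, -16, 3, 22]

Derivation:
Change: A[7] 2 -> 19, delta = 17
P[k] for k < 7: unchanged (A[7] not included)
P[k] for k >= 7: shift by delta = 17
  P[0] = 0 + 0 = 0
  P[1] = -8 + 0 = -8
  P[2] = 6 + 0 = 6
  P[3] = -4 + 0 = -4
  P[4] = -8 + 0 = -8
  P[5] = -16 + 0 = -16
  P[6] = 3 + 0 = 3
  P[7] = 5 + 17 = 22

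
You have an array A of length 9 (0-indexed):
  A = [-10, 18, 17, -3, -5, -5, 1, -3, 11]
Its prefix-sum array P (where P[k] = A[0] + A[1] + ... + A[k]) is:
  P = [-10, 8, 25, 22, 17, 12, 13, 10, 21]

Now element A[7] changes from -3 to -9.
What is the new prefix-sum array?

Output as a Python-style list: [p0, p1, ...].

Change: A[7] -3 -> -9, delta = -6
P[k] for k < 7: unchanged (A[7] not included)
P[k] for k >= 7: shift by delta = -6
  P[0] = -10 + 0 = -10
  P[1] = 8 + 0 = 8
  P[2] = 25 + 0 = 25
  P[3] = 22 + 0 = 22
  P[4] = 17 + 0 = 17
  P[5] = 12 + 0 = 12
  P[6] = 13 + 0 = 13
  P[7] = 10 + -6 = 4
  P[8] = 21 + -6 = 15

Answer: [-10, 8, 25, 22, 17, 12, 13, 4, 15]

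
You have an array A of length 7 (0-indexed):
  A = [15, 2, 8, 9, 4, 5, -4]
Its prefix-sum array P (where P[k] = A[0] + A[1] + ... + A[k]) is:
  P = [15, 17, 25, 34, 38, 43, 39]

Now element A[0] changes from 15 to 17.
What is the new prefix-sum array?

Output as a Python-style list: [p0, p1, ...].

Change: A[0] 15 -> 17, delta = 2
P[k] for k < 0: unchanged (A[0] not included)
P[k] for k >= 0: shift by delta = 2
  P[0] = 15 + 2 = 17
  P[1] = 17 + 2 = 19
  P[2] = 25 + 2 = 27
  P[3] = 34 + 2 = 36
  P[4] = 38 + 2 = 40
  P[5] = 43 + 2 = 45
  P[6] = 39 + 2 = 41

Answer: [17, 19, 27, 36, 40, 45, 41]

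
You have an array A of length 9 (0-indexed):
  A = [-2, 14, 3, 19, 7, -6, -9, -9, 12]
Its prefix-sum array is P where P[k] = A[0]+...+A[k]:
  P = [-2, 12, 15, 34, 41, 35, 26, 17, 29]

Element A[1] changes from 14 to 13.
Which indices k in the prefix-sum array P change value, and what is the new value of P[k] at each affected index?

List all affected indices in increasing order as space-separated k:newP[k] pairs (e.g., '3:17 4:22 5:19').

P[k] = A[0] + ... + A[k]
P[k] includes A[1] iff k >= 1
Affected indices: 1, 2, ..., 8; delta = -1
  P[1]: 12 + -1 = 11
  P[2]: 15 + -1 = 14
  P[3]: 34 + -1 = 33
  P[4]: 41 + -1 = 40
  P[5]: 35 + -1 = 34
  P[6]: 26 + -1 = 25
  P[7]: 17 + -1 = 16
  P[8]: 29 + -1 = 28

Answer: 1:11 2:14 3:33 4:40 5:34 6:25 7:16 8:28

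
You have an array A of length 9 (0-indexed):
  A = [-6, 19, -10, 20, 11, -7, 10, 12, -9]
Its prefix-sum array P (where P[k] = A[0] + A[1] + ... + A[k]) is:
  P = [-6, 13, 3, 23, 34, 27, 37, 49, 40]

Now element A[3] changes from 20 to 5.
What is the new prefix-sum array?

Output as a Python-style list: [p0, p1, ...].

Change: A[3] 20 -> 5, delta = -15
P[k] for k < 3: unchanged (A[3] not included)
P[k] for k >= 3: shift by delta = -15
  P[0] = -6 + 0 = -6
  P[1] = 13 + 0 = 13
  P[2] = 3 + 0 = 3
  P[3] = 23 + -15 = 8
  P[4] = 34 + -15 = 19
  P[5] = 27 + -15 = 12
  P[6] = 37 + -15 = 22
  P[7] = 49 + -15 = 34
  P[8] = 40 + -15 = 25

Answer: [-6, 13, 3, 8, 19, 12, 22, 34, 25]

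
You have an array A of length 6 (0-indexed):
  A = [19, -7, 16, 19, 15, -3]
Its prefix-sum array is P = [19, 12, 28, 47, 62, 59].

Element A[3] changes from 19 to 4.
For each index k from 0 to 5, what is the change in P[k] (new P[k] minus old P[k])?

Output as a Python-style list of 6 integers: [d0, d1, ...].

Element change: A[3] 19 -> 4, delta = -15
For k < 3: P[k] unchanged, delta_P[k] = 0
For k >= 3: P[k] shifts by exactly -15
Delta array: [0, 0, 0, -15, -15, -15]

Answer: [0, 0, 0, -15, -15, -15]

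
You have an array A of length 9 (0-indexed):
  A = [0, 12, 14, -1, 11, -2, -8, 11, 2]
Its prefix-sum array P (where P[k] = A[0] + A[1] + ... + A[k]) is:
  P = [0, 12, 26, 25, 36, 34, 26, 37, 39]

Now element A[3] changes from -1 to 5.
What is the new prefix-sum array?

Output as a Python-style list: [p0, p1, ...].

Answer: [0, 12, 26, 31, 42, 40, 32, 43, 45]

Derivation:
Change: A[3] -1 -> 5, delta = 6
P[k] for k < 3: unchanged (A[3] not included)
P[k] for k >= 3: shift by delta = 6
  P[0] = 0 + 0 = 0
  P[1] = 12 + 0 = 12
  P[2] = 26 + 0 = 26
  P[3] = 25 + 6 = 31
  P[4] = 36 + 6 = 42
  P[5] = 34 + 6 = 40
  P[6] = 26 + 6 = 32
  P[7] = 37 + 6 = 43
  P[8] = 39 + 6 = 45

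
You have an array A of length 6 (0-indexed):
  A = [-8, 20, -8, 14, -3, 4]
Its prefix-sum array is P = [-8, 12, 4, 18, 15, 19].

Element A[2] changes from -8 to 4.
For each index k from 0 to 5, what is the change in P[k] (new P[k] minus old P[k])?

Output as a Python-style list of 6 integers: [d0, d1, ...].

Answer: [0, 0, 12, 12, 12, 12]

Derivation:
Element change: A[2] -8 -> 4, delta = 12
For k < 2: P[k] unchanged, delta_P[k] = 0
For k >= 2: P[k] shifts by exactly 12
Delta array: [0, 0, 12, 12, 12, 12]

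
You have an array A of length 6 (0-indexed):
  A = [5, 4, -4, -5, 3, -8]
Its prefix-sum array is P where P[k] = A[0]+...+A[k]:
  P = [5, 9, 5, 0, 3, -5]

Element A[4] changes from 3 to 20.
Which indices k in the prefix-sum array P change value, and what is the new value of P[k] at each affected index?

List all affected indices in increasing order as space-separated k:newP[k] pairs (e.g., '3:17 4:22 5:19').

Answer: 4:20 5:12

Derivation:
P[k] = A[0] + ... + A[k]
P[k] includes A[4] iff k >= 4
Affected indices: 4, 5, ..., 5; delta = 17
  P[4]: 3 + 17 = 20
  P[5]: -5 + 17 = 12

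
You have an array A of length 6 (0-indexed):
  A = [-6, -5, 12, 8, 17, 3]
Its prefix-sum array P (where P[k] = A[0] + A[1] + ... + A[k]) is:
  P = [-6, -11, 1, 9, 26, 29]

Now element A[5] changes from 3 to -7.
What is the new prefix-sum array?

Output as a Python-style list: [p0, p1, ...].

Answer: [-6, -11, 1, 9, 26, 19]

Derivation:
Change: A[5] 3 -> -7, delta = -10
P[k] for k < 5: unchanged (A[5] not included)
P[k] for k >= 5: shift by delta = -10
  P[0] = -6 + 0 = -6
  P[1] = -11 + 0 = -11
  P[2] = 1 + 0 = 1
  P[3] = 9 + 0 = 9
  P[4] = 26 + 0 = 26
  P[5] = 29 + -10 = 19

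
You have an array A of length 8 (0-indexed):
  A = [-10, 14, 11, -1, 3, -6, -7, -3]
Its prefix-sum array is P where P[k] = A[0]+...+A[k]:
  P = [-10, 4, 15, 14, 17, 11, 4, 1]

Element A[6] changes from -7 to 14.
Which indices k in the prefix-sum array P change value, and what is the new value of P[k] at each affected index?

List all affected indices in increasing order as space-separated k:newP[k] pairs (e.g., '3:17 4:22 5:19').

P[k] = A[0] + ... + A[k]
P[k] includes A[6] iff k >= 6
Affected indices: 6, 7, ..., 7; delta = 21
  P[6]: 4 + 21 = 25
  P[7]: 1 + 21 = 22

Answer: 6:25 7:22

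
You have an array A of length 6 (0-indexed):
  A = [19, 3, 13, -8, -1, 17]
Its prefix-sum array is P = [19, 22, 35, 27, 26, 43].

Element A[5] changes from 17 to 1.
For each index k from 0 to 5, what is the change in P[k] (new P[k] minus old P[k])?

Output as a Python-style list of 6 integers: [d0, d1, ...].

Answer: [0, 0, 0, 0, 0, -16]

Derivation:
Element change: A[5] 17 -> 1, delta = -16
For k < 5: P[k] unchanged, delta_P[k] = 0
For k >= 5: P[k] shifts by exactly -16
Delta array: [0, 0, 0, 0, 0, -16]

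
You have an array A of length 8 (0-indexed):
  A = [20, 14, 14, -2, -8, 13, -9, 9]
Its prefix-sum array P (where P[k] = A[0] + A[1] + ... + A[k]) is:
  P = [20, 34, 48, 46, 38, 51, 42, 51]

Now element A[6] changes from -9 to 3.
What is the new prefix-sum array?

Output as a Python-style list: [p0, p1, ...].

Change: A[6] -9 -> 3, delta = 12
P[k] for k < 6: unchanged (A[6] not included)
P[k] for k >= 6: shift by delta = 12
  P[0] = 20 + 0 = 20
  P[1] = 34 + 0 = 34
  P[2] = 48 + 0 = 48
  P[3] = 46 + 0 = 46
  P[4] = 38 + 0 = 38
  P[5] = 51 + 0 = 51
  P[6] = 42 + 12 = 54
  P[7] = 51 + 12 = 63

Answer: [20, 34, 48, 46, 38, 51, 54, 63]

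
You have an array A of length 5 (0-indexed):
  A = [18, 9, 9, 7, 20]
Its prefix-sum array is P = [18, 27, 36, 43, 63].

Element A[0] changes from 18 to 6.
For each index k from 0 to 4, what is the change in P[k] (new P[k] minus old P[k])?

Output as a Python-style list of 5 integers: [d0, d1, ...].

Answer: [-12, -12, -12, -12, -12]

Derivation:
Element change: A[0] 18 -> 6, delta = -12
For k < 0: P[k] unchanged, delta_P[k] = 0
For k >= 0: P[k] shifts by exactly -12
Delta array: [-12, -12, -12, -12, -12]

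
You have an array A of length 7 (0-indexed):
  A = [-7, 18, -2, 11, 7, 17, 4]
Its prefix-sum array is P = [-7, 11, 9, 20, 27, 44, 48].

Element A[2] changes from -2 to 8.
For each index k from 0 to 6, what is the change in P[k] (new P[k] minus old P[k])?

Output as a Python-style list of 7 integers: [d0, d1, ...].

Answer: [0, 0, 10, 10, 10, 10, 10]

Derivation:
Element change: A[2] -2 -> 8, delta = 10
For k < 2: P[k] unchanged, delta_P[k] = 0
For k >= 2: P[k] shifts by exactly 10
Delta array: [0, 0, 10, 10, 10, 10, 10]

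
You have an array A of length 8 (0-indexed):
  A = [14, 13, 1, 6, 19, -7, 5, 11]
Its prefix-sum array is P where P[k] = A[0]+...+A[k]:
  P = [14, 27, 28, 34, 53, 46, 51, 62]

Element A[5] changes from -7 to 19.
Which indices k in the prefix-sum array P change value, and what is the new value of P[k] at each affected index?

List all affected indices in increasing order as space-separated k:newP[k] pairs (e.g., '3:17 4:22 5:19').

Answer: 5:72 6:77 7:88

Derivation:
P[k] = A[0] + ... + A[k]
P[k] includes A[5] iff k >= 5
Affected indices: 5, 6, ..., 7; delta = 26
  P[5]: 46 + 26 = 72
  P[6]: 51 + 26 = 77
  P[7]: 62 + 26 = 88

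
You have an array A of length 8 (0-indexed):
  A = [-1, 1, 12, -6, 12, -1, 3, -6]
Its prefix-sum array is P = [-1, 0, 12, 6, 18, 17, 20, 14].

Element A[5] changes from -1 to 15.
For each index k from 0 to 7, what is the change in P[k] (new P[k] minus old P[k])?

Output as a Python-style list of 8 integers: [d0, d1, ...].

Element change: A[5] -1 -> 15, delta = 16
For k < 5: P[k] unchanged, delta_P[k] = 0
For k >= 5: P[k] shifts by exactly 16
Delta array: [0, 0, 0, 0, 0, 16, 16, 16]

Answer: [0, 0, 0, 0, 0, 16, 16, 16]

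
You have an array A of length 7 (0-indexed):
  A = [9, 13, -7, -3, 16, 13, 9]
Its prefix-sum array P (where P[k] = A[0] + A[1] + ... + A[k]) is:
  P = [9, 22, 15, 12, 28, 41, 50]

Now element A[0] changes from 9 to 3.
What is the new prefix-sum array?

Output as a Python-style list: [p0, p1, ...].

Answer: [3, 16, 9, 6, 22, 35, 44]

Derivation:
Change: A[0] 9 -> 3, delta = -6
P[k] for k < 0: unchanged (A[0] not included)
P[k] for k >= 0: shift by delta = -6
  P[0] = 9 + -6 = 3
  P[1] = 22 + -6 = 16
  P[2] = 15 + -6 = 9
  P[3] = 12 + -6 = 6
  P[4] = 28 + -6 = 22
  P[5] = 41 + -6 = 35
  P[6] = 50 + -6 = 44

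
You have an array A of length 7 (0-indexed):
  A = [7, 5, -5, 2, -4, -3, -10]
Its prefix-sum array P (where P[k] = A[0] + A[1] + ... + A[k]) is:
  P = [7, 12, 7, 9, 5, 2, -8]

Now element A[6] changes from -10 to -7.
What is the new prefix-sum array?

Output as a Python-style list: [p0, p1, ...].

Change: A[6] -10 -> -7, delta = 3
P[k] for k < 6: unchanged (A[6] not included)
P[k] for k >= 6: shift by delta = 3
  P[0] = 7 + 0 = 7
  P[1] = 12 + 0 = 12
  P[2] = 7 + 0 = 7
  P[3] = 9 + 0 = 9
  P[4] = 5 + 0 = 5
  P[5] = 2 + 0 = 2
  P[6] = -8 + 3 = -5

Answer: [7, 12, 7, 9, 5, 2, -5]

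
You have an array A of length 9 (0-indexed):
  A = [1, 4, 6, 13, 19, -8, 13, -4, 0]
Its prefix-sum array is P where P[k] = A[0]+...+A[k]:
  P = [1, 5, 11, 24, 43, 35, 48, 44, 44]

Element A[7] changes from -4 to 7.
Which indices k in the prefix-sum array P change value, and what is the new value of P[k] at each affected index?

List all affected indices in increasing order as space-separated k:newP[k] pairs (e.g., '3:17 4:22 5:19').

Answer: 7:55 8:55

Derivation:
P[k] = A[0] + ... + A[k]
P[k] includes A[7] iff k >= 7
Affected indices: 7, 8, ..., 8; delta = 11
  P[7]: 44 + 11 = 55
  P[8]: 44 + 11 = 55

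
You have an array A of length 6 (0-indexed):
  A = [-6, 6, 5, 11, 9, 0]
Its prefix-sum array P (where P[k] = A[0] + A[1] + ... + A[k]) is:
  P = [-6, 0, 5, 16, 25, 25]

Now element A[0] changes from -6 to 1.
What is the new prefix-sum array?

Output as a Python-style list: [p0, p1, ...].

Answer: [1, 7, 12, 23, 32, 32]

Derivation:
Change: A[0] -6 -> 1, delta = 7
P[k] for k < 0: unchanged (A[0] not included)
P[k] for k >= 0: shift by delta = 7
  P[0] = -6 + 7 = 1
  P[1] = 0 + 7 = 7
  P[2] = 5 + 7 = 12
  P[3] = 16 + 7 = 23
  P[4] = 25 + 7 = 32
  P[5] = 25 + 7 = 32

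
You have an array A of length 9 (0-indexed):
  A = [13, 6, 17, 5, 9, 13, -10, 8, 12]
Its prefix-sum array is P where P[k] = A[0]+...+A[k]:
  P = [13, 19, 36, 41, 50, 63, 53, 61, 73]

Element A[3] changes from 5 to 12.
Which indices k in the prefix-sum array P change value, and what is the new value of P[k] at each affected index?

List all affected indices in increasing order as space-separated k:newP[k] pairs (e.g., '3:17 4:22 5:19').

Answer: 3:48 4:57 5:70 6:60 7:68 8:80

Derivation:
P[k] = A[0] + ... + A[k]
P[k] includes A[3] iff k >= 3
Affected indices: 3, 4, ..., 8; delta = 7
  P[3]: 41 + 7 = 48
  P[4]: 50 + 7 = 57
  P[5]: 63 + 7 = 70
  P[6]: 53 + 7 = 60
  P[7]: 61 + 7 = 68
  P[8]: 73 + 7 = 80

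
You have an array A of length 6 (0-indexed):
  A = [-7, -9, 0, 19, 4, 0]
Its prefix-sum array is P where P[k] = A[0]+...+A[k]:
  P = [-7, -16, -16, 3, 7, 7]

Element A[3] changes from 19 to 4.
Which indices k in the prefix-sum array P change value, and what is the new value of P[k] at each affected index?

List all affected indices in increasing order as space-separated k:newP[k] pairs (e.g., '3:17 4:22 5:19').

P[k] = A[0] + ... + A[k]
P[k] includes A[3] iff k >= 3
Affected indices: 3, 4, ..., 5; delta = -15
  P[3]: 3 + -15 = -12
  P[4]: 7 + -15 = -8
  P[5]: 7 + -15 = -8

Answer: 3:-12 4:-8 5:-8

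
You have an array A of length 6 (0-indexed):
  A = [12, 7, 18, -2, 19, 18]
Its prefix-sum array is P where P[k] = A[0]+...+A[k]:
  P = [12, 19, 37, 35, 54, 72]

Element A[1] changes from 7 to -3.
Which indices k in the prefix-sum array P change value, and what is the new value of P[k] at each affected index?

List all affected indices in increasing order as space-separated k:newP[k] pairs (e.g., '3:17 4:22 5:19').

Answer: 1:9 2:27 3:25 4:44 5:62

Derivation:
P[k] = A[0] + ... + A[k]
P[k] includes A[1] iff k >= 1
Affected indices: 1, 2, ..., 5; delta = -10
  P[1]: 19 + -10 = 9
  P[2]: 37 + -10 = 27
  P[3]: 35 + -10 = 25
  P[4]: 54 + -10 = 44
  P[5]: 72 + -10 = 62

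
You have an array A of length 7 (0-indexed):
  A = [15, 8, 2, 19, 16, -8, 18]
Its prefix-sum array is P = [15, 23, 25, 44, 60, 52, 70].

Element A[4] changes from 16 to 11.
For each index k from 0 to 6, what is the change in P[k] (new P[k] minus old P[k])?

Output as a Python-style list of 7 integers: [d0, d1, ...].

Element change: A[4] 16 -> 11, delta = -5
For k < 4: P[k] unchanged, delta_P[k] = 0
For k >= 4: P[k] shifts by exactly -5
Delta array: [0, 0, 0, 0, -5, -5, -5]

Answer: [0, 0, 0, 0, -5, -5, -5]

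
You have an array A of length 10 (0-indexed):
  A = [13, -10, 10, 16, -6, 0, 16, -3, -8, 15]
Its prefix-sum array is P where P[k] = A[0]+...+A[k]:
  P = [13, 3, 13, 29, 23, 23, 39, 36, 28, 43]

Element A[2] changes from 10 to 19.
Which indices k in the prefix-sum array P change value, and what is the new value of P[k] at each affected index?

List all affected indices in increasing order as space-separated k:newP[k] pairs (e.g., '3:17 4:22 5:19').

Answer: 2:22 3:38 4:32 5:32 6:48 7:45 8:37 9:52

Derivation:
P[k] = A[0] + ... + A[k]
P[k] includes A[2] iff k >= 2
Affected indices: 2, 3, ..., 9; delta = 9
  P[2]: 13 + 9 = 22
  P[3]: 29 + 9 = 38
  P[4]: 23 + 9 = 32
  P[5]: 23 + 9 = 32
  P[6]: 39 + 9 = 48
  P[7]: 36 + 9 = 45
  P[8]: 28 + 9 = 37
  P[9]: 43 + 9 = 52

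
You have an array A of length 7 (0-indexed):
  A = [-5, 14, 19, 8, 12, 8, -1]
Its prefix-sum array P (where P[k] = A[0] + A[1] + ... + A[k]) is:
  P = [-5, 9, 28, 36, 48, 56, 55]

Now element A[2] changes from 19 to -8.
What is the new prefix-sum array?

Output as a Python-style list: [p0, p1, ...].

Change: A[2] 19 -> -8, delta = -27
P[k] for k < 2: unchanged (A[2] not included)
P[k] for k >= 2: shift by delta = -27
  P[0] = -5 + 0 = -5
  P[1] = 9 + 0 = 9
  P[2] = 28 + -27 = 1
  P[3] = 36 + -27 = 9
  P[4] = 48 + -27 = 21
  P[5] = 56 + -27 = 29
  P[6] = 55 + -27 = 28

Answer: [-5, 9, 1, 9, 21, 29, 28]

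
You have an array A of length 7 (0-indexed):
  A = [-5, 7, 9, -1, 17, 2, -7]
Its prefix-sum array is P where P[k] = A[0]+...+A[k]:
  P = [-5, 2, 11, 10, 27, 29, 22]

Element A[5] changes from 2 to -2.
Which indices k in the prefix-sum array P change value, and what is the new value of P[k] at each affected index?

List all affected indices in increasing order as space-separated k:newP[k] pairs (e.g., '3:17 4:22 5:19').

P[k] = A[0] + ... + A[k]
P[k] includes A[5] iff k >= 5
Affected indices: 5, 6, ..., 6; delta = -4
  P[5]: 29 + -4 = 25
  P[6]: 22 + -4 = 18

Answer: 5:25 6:18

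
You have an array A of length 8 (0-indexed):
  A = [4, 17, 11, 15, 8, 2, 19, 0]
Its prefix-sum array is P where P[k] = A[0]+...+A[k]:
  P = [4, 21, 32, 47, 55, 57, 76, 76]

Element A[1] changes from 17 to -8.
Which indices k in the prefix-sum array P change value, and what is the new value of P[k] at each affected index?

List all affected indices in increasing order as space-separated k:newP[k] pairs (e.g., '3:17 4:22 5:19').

Answer: 1:-4 2:7 3:22 4:30 5:32 6:51 7:51

Derivation:
P[k] = A[0] + ... + A[k]
P[k] includes A[1] iff k >= 1
Affected indices: 1, 2, ..., 7; delta = -25
  P[1]: 21 + -25 = -4
  P[2]: 32 + -25 = 7
  P[3]: 47 + -25 = 22
  P[4]: 55 + -25 = 30
  P[5]: 57 + -25 = 32
  P[6]: 76 + -25 = 51
  P[7]: 76 + -25 = 51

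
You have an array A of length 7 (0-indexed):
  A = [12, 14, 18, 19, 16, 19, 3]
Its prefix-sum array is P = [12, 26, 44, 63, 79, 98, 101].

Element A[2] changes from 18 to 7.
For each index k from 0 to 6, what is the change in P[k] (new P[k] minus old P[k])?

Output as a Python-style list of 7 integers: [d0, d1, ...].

Element change: A[2] 18 -> 7, delta = -11
For k < 2: P[k] unchanged, delta_P[k] = 0
For k >= 2: P[k] shifts by exactly -11
Delta array: [0, 0, -11, -11, -11, -11, -11]

Answer: [0, 0, -11, -11, -11, -11, -11]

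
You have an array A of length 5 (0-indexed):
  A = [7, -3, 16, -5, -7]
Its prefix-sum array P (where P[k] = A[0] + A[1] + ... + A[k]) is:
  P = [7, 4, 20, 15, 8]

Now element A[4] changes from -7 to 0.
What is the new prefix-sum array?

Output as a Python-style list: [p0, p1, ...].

Change: A[4] -7 -> 0, delta = 7
P[k] for k < 4: unchanged (A[4] not included)
P[k] for k >= 4: shift by delta = 7
  P[0] = 7 + 0 = 7
  P[1] = 4 + 0 = 4
  P[2] = 20 + 0 = 20
  P[3] = 15 + 0 = 15
  P[4] = 8 + 7 = 15

Answer: [7, 4, 20, 15, 15]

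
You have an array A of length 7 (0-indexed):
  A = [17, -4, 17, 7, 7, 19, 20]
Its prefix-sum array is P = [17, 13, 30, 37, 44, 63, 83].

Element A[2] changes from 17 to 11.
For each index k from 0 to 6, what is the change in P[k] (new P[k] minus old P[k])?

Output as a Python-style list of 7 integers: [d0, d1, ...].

Answer: [0, 0, -6, -6, -6, -6, -6]

Derivation:
Element change: A[2] 17 -> 11, delta = -6
For k < 2: P[k] unchanged, delta_P[k] = 0
For k >= 2: P[k] shifts by exactly -6
Delta array: [0, 0, -6, -6, -6, -6, -6]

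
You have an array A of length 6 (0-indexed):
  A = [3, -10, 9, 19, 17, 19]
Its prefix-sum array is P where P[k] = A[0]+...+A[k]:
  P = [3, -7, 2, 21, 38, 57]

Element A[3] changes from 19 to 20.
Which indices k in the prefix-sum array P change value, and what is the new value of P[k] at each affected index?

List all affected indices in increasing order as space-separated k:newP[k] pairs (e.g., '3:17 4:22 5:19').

P[k] = A[0] + ... + A[k]
P[k] includes A[3] iff k >= 3
Affected indices: 3, 4, ..., 5; delta = 1
  P[3]: 21 + 1 = 22
  P[4]: 38 + 1 = 39
  P[5]: 57 + 1 = 58

Answer: 3:22 4:39 5:58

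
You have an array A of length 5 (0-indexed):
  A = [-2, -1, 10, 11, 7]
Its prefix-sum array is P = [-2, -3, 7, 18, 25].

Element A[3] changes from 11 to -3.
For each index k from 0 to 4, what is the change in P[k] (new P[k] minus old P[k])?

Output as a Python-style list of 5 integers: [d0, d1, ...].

Element change: A[3] 11 -> -3, delta = -14
For k < 3: P[k] unchanged, delta_P[k] = 0
For k >= 3: P[k] shifts by exactly -14
Delta array: [0, 0, 0, -14, -14]

Answer: [0, 0, 0, -14, -14]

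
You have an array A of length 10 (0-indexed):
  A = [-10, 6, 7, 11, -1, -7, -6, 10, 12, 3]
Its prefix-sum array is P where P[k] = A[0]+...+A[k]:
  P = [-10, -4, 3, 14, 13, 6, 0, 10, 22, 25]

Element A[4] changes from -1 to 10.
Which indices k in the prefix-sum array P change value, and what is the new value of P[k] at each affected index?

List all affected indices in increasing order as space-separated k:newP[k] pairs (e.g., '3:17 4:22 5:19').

P[k] = A[0] + ... + A[k]
P[k] includes A[4] iff k >= 4
Affected indices: 4, 5, ..., 9; delta = 11
  P[4]: 13 + 11 = 24
  P[5]: 6 + 11 = 17
  P[6]: 0 + 11 = 11
  P[7]: 10 + 11 = 21
  P[8]: 22 + 11 = 33
  P[9]: 25 + 11 = 36

Answer: 4:24 5:17 6:11 7:21 8:33 9:36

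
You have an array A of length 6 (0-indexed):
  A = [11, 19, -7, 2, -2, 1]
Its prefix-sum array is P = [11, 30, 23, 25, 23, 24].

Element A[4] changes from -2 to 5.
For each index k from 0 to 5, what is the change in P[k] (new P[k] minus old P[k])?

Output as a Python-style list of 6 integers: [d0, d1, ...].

Answer: [0, 0, 0, 0, 7, 7]

Derivation:
Element change: A[4] -2 -> 5, delta = 7
For k < 4: P[k] unchanged, delta_P[k] = 0
For k >= 4: P[k] shifts by exactly 7
Delta array: [0, 0, 0, 0, 7, 7]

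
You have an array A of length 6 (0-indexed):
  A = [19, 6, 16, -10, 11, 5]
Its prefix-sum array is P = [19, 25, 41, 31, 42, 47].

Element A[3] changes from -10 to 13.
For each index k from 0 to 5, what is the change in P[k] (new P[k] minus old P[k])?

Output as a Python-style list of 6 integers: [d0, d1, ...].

Answer: [0, 0, 0, 23, 23, 23]

Derivation:
Element change: A[3] -10 -> 13, delta = 23
For k < 3: P[k] unchanged, delta_P[k] = 0
For k >= 3: P[k] shifts by exactly 23
Delta array: [0, 0, 0, 23, 23, 23]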